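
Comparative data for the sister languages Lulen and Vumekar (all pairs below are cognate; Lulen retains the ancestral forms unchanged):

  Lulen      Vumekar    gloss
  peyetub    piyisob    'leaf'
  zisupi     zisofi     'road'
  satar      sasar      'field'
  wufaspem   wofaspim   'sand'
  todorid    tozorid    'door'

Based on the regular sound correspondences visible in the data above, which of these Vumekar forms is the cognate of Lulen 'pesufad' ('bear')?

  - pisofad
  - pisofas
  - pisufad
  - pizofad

pisofad

peyetub ~ piyisob — Lulen e corresponds to Vumekar i after a consonant, before a consonant other than r, m, n, p, b, f, v.
wufaspem ~ wofaspim — Lulen u corresponds to Vumekar o after a consonant, before a labial obstruent.
Applying these to Lulen 'pesufad':
  pesufad → pisufad   (e→i after a consonant, before a consonant other than r, m, n, p, b, f, v)
  pisufad → pisofad   (u→o after a consonant, before a labial obstruent)
So the Vumekar cognate is 'pisofad'.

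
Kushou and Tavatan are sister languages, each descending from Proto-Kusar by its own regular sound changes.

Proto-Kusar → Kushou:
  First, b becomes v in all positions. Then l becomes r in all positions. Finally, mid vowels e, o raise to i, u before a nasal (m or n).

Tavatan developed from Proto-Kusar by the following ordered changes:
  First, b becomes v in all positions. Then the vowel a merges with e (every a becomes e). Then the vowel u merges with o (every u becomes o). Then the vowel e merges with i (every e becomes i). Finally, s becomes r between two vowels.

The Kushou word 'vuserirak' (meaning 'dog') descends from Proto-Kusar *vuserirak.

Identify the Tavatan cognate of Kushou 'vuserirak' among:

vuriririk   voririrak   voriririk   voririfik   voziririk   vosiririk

Tavatan: *vuserirak > vuserirek > voserirek > vosiririk > voriririk  (by vowel merger, vowel merger, vowel merger, rhotacism)

voriririk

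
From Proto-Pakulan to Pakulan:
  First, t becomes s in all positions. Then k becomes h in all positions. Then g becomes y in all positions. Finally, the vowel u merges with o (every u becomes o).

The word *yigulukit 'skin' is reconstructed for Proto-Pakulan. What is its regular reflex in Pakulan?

Pakulan: start from *yigulukit.
  rule 1 (unconditioned shift): yigulukit → yigulukis
  rule 2 (unconditioned shift): yigulukis → yiguluhis
  rule 3 (unconditioned shift): yiguluhis → yiyuluhis
  rule 4 (vowel merger): yiyuluhis → yiyolohis
  ⇒ Pakulan yiyolohis

yiyolohis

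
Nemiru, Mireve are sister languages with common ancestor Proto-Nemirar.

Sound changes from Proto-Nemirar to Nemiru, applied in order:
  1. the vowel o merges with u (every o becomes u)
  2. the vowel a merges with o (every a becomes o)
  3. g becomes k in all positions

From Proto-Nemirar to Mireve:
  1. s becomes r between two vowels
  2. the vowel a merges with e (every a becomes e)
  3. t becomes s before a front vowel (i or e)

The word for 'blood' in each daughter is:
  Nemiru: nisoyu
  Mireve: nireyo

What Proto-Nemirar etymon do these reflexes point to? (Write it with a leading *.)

Position 4: Nemiru has o, Mireve has e. In Nemiru, o can only continue *a, so the proto-segment is *a.
Position 6: Nemiru has u, Mireve has o. Mireve preserves o here (none of its changes turn any other segment into o), so the proto-segment is *o.
Position 3: Nemiru has s, Mireve has r. Nemiru preserves s here (none of its changes turn any other segment into s), so the proto-segment is *s.
The remaining positions agree across the daughters. Check the candidate against every language:
Nemiru: *nisayo > nisayu > nisoyu  (by vowel merger, vowel merger)
Mireve: *nisayo > nirayo > nireyo  (by rhotacism, vowel merger)
*nisayo is the unique common source.

*nisayo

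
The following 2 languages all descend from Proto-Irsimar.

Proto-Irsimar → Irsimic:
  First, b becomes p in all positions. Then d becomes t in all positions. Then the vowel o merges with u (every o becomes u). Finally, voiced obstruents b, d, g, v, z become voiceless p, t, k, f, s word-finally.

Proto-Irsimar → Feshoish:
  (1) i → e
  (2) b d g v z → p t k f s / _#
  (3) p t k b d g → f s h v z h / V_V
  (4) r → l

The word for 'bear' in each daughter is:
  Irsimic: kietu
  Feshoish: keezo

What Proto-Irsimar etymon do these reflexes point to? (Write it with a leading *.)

Position 4: Irsimic has t, Feshoish has z. Taking the neighbouring segments as reconstructed: Irsimic t could go back to *t or *d; Feshoish z could go back to *d or *z — the one source consistent with every daughter is *d.
Position 5: Irsimic has u, Feshoish has o. Feshoish preserves o here (none of its changes turn any other segment into o), so the proto-segment is *o.
Position 2: Irsimic has i, Feshoish has e. Irsimic preserves i here (none of its changes turn any other segment into i), so the proto-segment is *i.
The remaining positions agree across the daughters. Check the candidate against every language:
Irsimic: *kiedo
  kiedo (rule 1 does not apply)
  kiedo → kieto   [unconditioned shift]
  kieto → kietu   [vowel merger]
  kietu (rule 4 does not apply)
  giving Irsimic kietu.
Feshoish: start from *kiedo.
  rule 1 (vowel merger): kiedo → keedo
  rule 2: no change — keedo
  rule 3 (intervocalic lenition): keedo → keezo
  rule 4: no change — keezo
  ⇒ Feshoish keezo
Only *kiedo yields all of Irsimic kietu, Feshoish keezo.

*kiedo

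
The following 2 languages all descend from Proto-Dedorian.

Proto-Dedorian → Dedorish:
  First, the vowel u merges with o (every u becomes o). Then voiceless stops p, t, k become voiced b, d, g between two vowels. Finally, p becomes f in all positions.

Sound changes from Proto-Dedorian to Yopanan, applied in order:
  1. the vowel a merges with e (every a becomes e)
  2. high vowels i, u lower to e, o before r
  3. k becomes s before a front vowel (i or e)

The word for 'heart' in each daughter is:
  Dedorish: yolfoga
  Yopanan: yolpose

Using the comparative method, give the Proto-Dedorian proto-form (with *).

Position 4: Dedorish has f, Yopanan has p. Yopanan preserves p here (none of its changes turn any other segment into p), so the proto-segment is *p.
Position 6: Dedorish has g, Yopanan has s. Taking the neighbouring segments as reconstructed: Dedorish g could go back to *k or *g; Yopanan s could go back to *k or *s — the one source consistent with every daughter is *k.
Position 7: Dedorish has a, Yopanan has e. Dedorish preserves a here (none of its changes turn any other segment into a), so the proto-segment is *a.
The remaining positions agree across the daughters. Check the candidate against every language:
Dedorish: start from *yolpoka.
  rule 1: no change — yolpoka
  rule 2 (intervocalic voicing): yolpoka → yolpoga
  rule 3 (unconditioned shift): yolpoga → yolfoga
  ⇒ Dedorish yolfoga
Yopanan: start from *yolpoka.
  rule 1 (vowel merger): yolpoka → yolpoke
  rule 2: no change — yolpoke
  rule 3 (palatalisation): yolpoke → yolpose
  ⇒ Yopanan yolpose
Only *yolpoka yields all of Dedorish yolfoga, Yopanan yolpose.

*yolpoka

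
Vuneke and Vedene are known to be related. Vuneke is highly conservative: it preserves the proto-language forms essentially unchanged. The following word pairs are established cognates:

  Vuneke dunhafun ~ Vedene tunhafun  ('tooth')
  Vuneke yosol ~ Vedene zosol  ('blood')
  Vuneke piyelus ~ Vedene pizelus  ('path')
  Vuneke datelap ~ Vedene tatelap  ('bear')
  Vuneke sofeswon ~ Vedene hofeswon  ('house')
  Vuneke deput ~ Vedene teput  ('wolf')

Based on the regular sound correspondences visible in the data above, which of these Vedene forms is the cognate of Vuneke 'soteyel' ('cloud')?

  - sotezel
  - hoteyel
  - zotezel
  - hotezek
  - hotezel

hotezel

sofeswon ~ hofeswon — Vuneke s corresponds to Vedene h word-initially before a back vowel.
piyelus ~ pizelus — Vuneke y corresponds to Vedene z between vowels (before a front vowel).
Applying these to Vuneke 'soteyel':
  soteyel → hoteyel   (s→h word-initially before a back vowel)
  hoteyel → hotezel   (y→z between vowels (before a front vowel))
So the Vedene cognate is 'hotezel'.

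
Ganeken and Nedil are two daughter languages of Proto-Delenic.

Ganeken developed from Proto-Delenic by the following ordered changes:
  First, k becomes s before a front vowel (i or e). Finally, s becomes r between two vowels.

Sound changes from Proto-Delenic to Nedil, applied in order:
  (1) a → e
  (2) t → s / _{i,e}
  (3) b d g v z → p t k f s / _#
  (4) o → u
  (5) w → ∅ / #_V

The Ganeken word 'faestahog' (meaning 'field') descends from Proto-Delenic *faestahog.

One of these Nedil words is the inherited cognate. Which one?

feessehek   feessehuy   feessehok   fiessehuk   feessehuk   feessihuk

feessehuk

Nedil: start from *faestahog.
  rule 1 (vowel merger): faestahog → feestehog
  rule 2 (palatalisation): feestehog → feessehog
  rule 3 (final devoicing): feessehog → feessehok
  rule 4 (vowel merger): feessehok → feessehuk
  rule 5: no change — feessehuk
  ⇒ Nedil feessehuk
Among the options, 'feessehuk' alone shows every Nedil change applied in order.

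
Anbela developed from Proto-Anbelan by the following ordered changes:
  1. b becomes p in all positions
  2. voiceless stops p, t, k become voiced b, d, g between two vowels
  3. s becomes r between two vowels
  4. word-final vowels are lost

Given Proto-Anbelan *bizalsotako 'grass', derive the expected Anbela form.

Anbela: *bizalsotako
  bizalsotako → pizalsotako   [unconditioned shift]
  pizalsotako → pizalsodago   [intervocalic voicing]
  pizalsodago (rule 3 does not apply)
  pizalsodago → pizalsodag   [apocope]
  giving Anbela pizalsodag.

pizalsodag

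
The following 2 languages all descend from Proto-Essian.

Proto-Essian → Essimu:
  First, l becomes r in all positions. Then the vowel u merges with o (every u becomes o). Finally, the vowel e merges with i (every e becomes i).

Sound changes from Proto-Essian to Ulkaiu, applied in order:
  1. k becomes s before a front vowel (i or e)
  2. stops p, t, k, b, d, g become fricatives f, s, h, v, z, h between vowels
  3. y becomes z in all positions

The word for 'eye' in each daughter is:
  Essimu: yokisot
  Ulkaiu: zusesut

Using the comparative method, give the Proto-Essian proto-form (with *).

Position 2: Essimu has o, Ulkaiu has u. Ulkaiu preserves u here (none of its changes turn any other segment into u), so the proto-segment is *u.
Position 3: Essimu has k, Ulkaiu has s. Essimu preserves k here (none of its changes turn any other segment into k), so the proto-segment is *k.
Position 4: Essimu has i, Ulkaiu has e. Ulkaiu preserves e here (none of its changes turn any other segment into e), so the proto-segment is *e.
This points to *yukesut. Verify forward in each daughter:
Essimu: *yukesut
  yukesut (rule 1 does not apply)
  yukesut → yokesot   [vowel merger]
  yokesot → yokisot   [vowel merger]
  giving Essimu yokisot.
Ulkaiu: *yukesut > yusesut > zusesut  (by palatalisation, unconditioned shift)
*yukesut is the unique common source.

*yukesut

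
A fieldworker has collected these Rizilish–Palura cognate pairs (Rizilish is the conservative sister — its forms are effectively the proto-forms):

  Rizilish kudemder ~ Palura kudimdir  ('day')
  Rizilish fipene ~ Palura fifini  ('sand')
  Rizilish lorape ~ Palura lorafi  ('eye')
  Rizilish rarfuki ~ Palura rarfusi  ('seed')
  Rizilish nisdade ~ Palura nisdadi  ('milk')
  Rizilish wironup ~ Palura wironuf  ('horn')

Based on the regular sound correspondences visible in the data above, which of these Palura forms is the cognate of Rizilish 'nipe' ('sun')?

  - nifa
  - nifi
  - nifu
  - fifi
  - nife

nifi

fipene ~ fifini, lorape ~ lorafi — Rizilish p corresponds to Palura f between vowels (before a front vowel).
fipene ~ fifini, lorape ~ lorafi — Rizilish e corresponds to Palura i word-finally.
Applying these to Rizilish 'nipe':
  nipe → nife   (p→f between vowels (before a front vowel))
  nife → nifi   (e→i word-finally)
So the Palura cognate is 'nifi'.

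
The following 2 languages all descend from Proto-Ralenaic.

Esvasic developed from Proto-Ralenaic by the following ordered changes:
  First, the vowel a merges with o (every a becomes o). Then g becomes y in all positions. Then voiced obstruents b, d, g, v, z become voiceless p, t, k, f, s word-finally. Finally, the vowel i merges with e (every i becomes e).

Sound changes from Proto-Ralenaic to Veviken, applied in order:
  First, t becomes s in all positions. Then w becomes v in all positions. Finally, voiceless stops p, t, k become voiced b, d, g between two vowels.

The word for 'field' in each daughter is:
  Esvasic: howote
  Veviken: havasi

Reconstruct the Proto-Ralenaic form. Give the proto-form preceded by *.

Position 2: Esvasic has o, Veviken has a. Veviken preserves a here (none of its changes turn any other segment into a), so the proto-segment is *a.
Position 6: Esvasic has e, Veviken has i. Veviken preserves i here (none of its changes turn any other segment into i), so the proto-segment is *i.
This points to *hawati. Verify forward in each daughter:
Esvasic: *hawati > howoti > howote  (by vowel merger, vowel merger)
Veviken: *hawati > hawasi > havasi  (by unconditioned shift, unconditioned shift)
Only *hawati yields all of Esvasic howote, Veviken havasi.

*hawati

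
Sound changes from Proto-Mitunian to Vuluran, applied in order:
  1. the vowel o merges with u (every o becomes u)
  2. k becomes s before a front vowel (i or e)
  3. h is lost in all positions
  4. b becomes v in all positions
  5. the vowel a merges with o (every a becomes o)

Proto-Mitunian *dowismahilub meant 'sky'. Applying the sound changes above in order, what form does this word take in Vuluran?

duwismoiluv

Vuluran: *dowismahilub
  dowismahilub → duwismahilub   [vowel merger]
  duwismahilub (rule 2 does not apply)
  duwismahilub → duwismailub   [h-loss]
  duwismailub → duwismailuv   [unconditioned shift]
  duwismailuv → duwismoiluv   [vowel merger]
  giving Vuluran duwismoiluv.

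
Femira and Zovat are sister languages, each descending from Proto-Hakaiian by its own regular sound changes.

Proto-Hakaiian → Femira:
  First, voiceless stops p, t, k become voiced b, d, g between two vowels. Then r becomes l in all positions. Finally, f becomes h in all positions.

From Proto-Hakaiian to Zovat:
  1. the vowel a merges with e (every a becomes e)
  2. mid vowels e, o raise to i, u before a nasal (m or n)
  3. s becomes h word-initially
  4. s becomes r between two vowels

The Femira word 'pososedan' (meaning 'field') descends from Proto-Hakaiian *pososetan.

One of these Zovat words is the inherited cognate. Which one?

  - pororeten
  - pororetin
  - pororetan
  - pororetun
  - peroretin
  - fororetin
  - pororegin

pororetin

Zovat: *pososetan
  pososetan → pososeten   [vowel merger]
  pososeten → pososetin   [pre-nasal raising]
  pososetin (rule 3 does not apply)
  pososetin → pororetin   [rhotacism]
  giving Zovat pororetin.
Only 'pororetin' matches the regular Zovat development of *pososetan.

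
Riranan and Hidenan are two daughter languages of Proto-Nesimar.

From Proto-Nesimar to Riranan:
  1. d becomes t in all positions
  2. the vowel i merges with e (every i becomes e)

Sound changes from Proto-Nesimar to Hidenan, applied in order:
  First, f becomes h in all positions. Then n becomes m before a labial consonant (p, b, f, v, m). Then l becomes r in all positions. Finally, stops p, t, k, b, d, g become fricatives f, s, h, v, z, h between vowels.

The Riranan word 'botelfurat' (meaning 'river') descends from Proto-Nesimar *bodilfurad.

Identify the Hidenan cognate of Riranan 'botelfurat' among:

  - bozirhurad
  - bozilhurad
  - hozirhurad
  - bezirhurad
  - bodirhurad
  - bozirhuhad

bozirhurad

Hidenan: start from *bodilfurad.
  rule 1 (unconditioned shift): bodilfurad → bodilhurad
  rule 2: no change — bodilhurad
  rule 3 (unconditioned shift): bodilhurad → bodirhurad
  rule 4 (intervocalic lenition): bodirhurad → bozirhurad
  ⇒ Hidenan bozirhurad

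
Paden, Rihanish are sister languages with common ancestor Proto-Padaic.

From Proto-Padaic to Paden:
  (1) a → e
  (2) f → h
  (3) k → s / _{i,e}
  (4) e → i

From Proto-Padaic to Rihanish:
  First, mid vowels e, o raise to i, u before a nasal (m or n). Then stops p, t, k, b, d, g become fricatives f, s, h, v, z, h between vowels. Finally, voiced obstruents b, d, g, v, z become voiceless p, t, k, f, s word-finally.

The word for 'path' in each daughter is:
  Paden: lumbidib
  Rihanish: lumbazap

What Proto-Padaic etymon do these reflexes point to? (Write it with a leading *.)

*lumbadab

Position 6: Paden has d, Rihanish has z. Paden preserves d here (none of its changes turn any other segment into d), so the proto-segment is *d.
Position 5: Paden has i, Rihanish has a. Rihanish preserves a here (none of its changes turn any other segment into a), so the proto-segment is *a.
Verify the candidate proto-form against each daughter:
Paden: *lumbadab > lumbedeb > lumbidib  (by vowel merger, vowel merger)
Rihanish: *lumbadab > lumbazab > lumbazap  (by intervocalic lenition, final devoicing)
*lumbadab is the unique common source.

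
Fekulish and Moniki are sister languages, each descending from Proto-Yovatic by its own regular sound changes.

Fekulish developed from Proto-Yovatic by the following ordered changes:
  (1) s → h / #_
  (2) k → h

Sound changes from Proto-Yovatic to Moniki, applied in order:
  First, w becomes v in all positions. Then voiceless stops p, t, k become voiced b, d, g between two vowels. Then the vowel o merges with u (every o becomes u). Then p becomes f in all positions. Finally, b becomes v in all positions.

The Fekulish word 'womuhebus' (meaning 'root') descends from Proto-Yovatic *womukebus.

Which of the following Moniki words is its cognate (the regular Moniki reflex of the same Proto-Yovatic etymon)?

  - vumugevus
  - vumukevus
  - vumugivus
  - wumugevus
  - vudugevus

vumugevus

Moniki: start from *womukebus.
  rule 1 (unconditioned shift): womukebus → vomukebus
  rule 2 (intervocalic voicing): vomukebus → vomugebus
  rule 3 (vowel merger): vomugebus → vumugebus
  rule 4: no change — vumugebus
  rule 5 (unconditioned shift): vumugebus → vumugevus
  ⇒ Moniki vumugevus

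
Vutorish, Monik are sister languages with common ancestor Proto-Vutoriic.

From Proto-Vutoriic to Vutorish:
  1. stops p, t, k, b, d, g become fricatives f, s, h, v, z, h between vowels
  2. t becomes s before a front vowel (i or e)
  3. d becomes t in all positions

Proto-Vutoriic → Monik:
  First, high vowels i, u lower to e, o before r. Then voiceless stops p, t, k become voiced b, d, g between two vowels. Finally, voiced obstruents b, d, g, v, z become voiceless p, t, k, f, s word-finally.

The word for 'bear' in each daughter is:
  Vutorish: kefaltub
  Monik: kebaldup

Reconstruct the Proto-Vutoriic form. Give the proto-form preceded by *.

Position 8: Vutorish has b, Monik has p. Vutorish preserves b here (none of its changes turn any other segment into b), so the proto-segment is *b.
Position 6: Vutorish has t, Monik has d. Taking the neighbouring segments as reconstructed: Vutorish t could go back to *t or *d; Monik d can only go back to *d — the one source consistent with every daughter is *d.
Verify the candidate proto-form against each daughter:
Vutorish: *kepaldub > kefaldub > kefaltub  (by intervocalic lenition, unconditioned shift)
Monik: *kepaldub
  kepaldub (rule 1 does not apply)
  kepaldub → kebaldub   [intervocalic voicing]
  kebaldub → kebaldup   [final devoicing]
  giving Monik kebaldup.
Only *kepaldub yields all of Vutorish kefaltub, Monik kebaldup.

*kepaldub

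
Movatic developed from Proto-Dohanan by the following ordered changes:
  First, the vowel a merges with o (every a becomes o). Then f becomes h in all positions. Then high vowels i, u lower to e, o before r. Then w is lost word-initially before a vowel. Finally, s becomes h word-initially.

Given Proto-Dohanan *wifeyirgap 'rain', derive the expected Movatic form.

Movatic: *wifeyirgap > wifeyirgop > wiheyirgop > wiheyergop > iheyergop  (by vowel merger, unconditioned shift, pre-rhotic lowering, glide loss)

iheyergop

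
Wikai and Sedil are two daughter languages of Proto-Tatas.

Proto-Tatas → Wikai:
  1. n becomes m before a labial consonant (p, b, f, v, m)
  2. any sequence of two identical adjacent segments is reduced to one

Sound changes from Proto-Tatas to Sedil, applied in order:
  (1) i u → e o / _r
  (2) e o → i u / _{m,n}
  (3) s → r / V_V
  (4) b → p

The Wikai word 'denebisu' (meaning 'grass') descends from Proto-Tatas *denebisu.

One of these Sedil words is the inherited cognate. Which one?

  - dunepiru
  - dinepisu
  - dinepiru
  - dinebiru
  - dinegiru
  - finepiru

Sedil: start from *denebisu.
  rule 1: no change — denebisu
  rule 2 (pre-nasal raising): denebisu → dinebisu
  rule 3 (rhotacism): dinebisu → dinebiru
  rule 4 (unconditioned shift): dinebiru → dinepiru
  ⇒ Sedil dinepiru
Only 'dinepiru' matches the regular Sedil development of *denebisu.

dinepiru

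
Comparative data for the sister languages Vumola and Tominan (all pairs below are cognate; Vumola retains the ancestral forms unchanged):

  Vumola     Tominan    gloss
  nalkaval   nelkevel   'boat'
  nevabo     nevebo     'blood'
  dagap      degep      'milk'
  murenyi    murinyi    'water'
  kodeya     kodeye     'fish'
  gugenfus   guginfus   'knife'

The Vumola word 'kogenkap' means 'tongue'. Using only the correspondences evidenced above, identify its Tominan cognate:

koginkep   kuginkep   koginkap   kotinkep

koginkep

murenyi ~ murinyi, gugenfus ~ guginfus — Vumola e corresponds to Tominan i after a consonant, before a nasal.
dagap ~ degep — Vumola a corresponds to Tominan e after a consonant, before a labial obstruent.
Applying these to Vumola 'kogenkap':
  kogenkap → koginkap   (e→i after a consonant, before a nasal)
  koginkap → koginkep   (a→e after a consonant, before a labial obstruent)
So the Tominan cognate is 'koginkep'.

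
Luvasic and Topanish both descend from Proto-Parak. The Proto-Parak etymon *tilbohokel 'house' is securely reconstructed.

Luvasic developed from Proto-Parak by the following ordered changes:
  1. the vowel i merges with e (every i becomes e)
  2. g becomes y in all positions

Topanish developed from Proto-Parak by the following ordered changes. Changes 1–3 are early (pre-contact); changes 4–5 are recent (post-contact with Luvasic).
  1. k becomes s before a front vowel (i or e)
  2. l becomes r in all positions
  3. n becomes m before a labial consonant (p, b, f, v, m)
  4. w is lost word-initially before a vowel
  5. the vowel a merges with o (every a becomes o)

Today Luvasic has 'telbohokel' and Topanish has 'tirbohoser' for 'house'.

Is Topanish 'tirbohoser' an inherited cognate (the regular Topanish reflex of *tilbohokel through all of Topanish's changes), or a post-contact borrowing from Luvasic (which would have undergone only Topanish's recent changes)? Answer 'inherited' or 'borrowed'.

If inherited, *tilbohokel would pass through all of Topanish's changes:
Topanish: start from *tilbohokel.
  rule 1 (palatalisation): tilbohokel → tilbohosel
  rule 2 (unconditioned shift): tilbohosel → tirbohoser
  rule 3: no change — tirbohoser
  rule 4: no change — tirbohoser
  rule 5: no change — tirbohoser
  ⇒ Topanish tirbohoser
If borrowed from Luvasic 'telbohokel' after the early changes, it would undergo only the recent ones:
  rule 4 (glide loss): no change (telbohokel)
  rule 5 (vowel merger): no change (telbohokel)
  ⇒ as a loan: telbohokel
Topanish 'tirbohoser' matches the inherited outcome exactly, so it is an inherited cognate, not a loan.

inherited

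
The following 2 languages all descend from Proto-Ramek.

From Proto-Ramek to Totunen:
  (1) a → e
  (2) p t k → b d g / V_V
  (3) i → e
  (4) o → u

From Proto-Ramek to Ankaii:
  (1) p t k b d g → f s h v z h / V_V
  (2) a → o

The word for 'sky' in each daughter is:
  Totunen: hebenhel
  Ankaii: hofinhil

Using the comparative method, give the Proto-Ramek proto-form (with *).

*hapinhil

Position 7: Totunen has e, Ankaii has i. Ankaii preserves i here (none of its changes turn any other segment into i), so the proto-segment is *i.
Position 3: Totunen has b, Ankaii has f. Taking the neighbouring segments as reconstructed: Totunen b could go back to *p or *b; Ankaii f could go back to *p or *f — the one source consistent with every daughter is *p.
Position 2: Totunen has e, Ankaii has o. Taking the neighbouring segments as reconstructed: Totunen e could go back to *a or *e or *i; Ankaii o could go back to *a or *o — the one source consistent with every daughter is *a.
This points to *hapinhil. Verify forward in each daughter:
Totunen: *hapinhil > hepinhil > hebinhil > hebenhel  (by vowel merger, intervocalic voicing, vowel merger)
Ankaii: *hapinhil > hafinhil > hofinhil  (by intervocalic lenition, vowel merger)
Only *hapinhil yields all of Totunen hebenhel, Ankaii hofinhil.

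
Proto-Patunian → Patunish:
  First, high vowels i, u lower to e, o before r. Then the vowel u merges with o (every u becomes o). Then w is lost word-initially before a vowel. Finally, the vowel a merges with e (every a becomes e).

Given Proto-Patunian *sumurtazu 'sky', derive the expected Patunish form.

Patunish: *sumurtazu
  sumurtazu → sumortazu   [pre-rhotic lowering]
  sumortazu → somortazo   [vowel merger]
  somortazo (rule 3 does not apply)
  somortazo → somortezo   [vowel merger]
  giving Patunish somortezo.

somortezo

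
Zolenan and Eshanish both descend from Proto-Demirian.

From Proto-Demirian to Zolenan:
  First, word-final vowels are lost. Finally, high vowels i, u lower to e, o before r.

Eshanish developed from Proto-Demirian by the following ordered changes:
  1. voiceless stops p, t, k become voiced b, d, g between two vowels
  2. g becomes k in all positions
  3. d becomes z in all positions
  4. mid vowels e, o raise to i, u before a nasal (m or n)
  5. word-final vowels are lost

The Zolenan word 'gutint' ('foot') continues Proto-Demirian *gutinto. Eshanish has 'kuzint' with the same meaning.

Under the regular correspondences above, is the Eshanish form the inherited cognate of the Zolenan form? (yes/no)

yes

Derive the expected Eshanish reflex of *gutinto:
Eshanish: start from *gutinto.
  rule 1 (intervocalic voicing): gutinto → gudinto
  rule 2 (unconditioned shift): gudinto → kudinto
  rule 3 (unconditioned shift): kudinto → kuzinto
  rule 4: no change — kuzinto
  rule 5 (apocope): kuzinto → kuzint
  ⇒ Eshanish kuzint
Eshanish 'kuzint' matches the regular reflex exactly, so the pair is cognate.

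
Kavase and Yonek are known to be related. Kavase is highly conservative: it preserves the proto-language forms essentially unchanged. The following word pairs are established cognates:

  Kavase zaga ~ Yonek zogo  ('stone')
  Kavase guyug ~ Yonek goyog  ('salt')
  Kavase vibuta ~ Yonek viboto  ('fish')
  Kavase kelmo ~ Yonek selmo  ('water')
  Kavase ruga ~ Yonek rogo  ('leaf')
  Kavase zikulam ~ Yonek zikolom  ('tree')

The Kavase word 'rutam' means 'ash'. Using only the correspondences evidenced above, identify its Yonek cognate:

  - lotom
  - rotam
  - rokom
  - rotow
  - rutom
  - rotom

guyug ~ goyog, vibuta ~ viboto — Kavase u corresponds to Yonek o after a consonant, before a consonant other than r, m, n, p, b, f, v.
zikulam ~ zikolom — Kavase a corresponds to Yonek o after a consonant, before a nasal.
Applying these to Kavase 'rutam':
  rutam → rotam   (u→o after a consonant, before a consonant other than r, m, n, p, b, f, v)
  rotam → rotom   (a→o after a consonant, before a nasal)
So the Yonek cognate is 'rotom'.

rotom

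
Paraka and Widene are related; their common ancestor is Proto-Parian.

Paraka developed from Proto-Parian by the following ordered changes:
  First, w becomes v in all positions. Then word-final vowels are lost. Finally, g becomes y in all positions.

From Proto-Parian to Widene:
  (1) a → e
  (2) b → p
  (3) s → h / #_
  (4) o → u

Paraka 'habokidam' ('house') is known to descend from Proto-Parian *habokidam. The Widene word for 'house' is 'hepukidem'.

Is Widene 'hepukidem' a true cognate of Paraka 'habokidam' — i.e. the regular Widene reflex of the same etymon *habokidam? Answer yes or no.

yes

Derive the expected Widene reflex of *habokidam:
Widene: *habokidam
  habokidam → hebokidem   [vowel merger]
  hebokidem → hepokidem   [unconditioned shift]
  hepokidem (rule 3 does not apply)
  hepokidem → hepukidem   [vowel merger]
  giving Widene hepukidem.
Widene 'hepukidem' matches the regular reflex exactly, so the pair is cognate.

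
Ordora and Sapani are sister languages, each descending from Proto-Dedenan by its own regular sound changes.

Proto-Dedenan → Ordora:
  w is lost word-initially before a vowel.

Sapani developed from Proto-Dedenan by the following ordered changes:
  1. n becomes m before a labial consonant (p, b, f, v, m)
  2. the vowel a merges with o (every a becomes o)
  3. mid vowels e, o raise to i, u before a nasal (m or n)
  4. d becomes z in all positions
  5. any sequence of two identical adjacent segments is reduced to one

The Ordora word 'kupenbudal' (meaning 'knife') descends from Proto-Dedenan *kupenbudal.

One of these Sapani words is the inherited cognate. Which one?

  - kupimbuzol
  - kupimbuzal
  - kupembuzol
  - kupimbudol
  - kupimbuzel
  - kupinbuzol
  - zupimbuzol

Sapani: *kupenbudal > kupembudal > kupembudol > kupimbudol > kupimbuzol  (by nasal place assimilation, vowel merger, pre-nasal raising, unconditioned shift)
Only 'kupimbuzol' matches the regular Sapani development of *kupenbudal.

kupimbuzol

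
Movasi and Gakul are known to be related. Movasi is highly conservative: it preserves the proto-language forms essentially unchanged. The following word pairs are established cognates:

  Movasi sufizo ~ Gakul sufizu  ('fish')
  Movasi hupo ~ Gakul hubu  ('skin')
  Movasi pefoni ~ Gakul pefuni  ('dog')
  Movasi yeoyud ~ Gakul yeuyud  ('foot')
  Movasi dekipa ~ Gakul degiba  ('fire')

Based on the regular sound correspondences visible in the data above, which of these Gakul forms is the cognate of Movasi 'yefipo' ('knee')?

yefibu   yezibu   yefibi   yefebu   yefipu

hupo ~ hubu — Movasi p corresponds to Gakul b between vowels (before a back vowel).
sufizo ~ sufizu, hupo ~ hubu — Movasi o corresponds to Gakul u word-finally.
Applying these to Movasi 'yefipo':
  yefipo → yefibo   (p→b between vowels (before a back vowel))
  yefibo → yefibu   (o→u word-finally)
So the Gakul cognate is 'yefibu'.

yefibu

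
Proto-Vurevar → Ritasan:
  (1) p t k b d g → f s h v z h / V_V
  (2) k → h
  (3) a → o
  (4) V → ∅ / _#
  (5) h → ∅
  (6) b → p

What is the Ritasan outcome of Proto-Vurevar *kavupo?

Ritasan: *kavupo
  kavupo → kavufo   [intervocalic lenition]
  kavufo → havufo   [unconditioned shift]
  havufo → hovufo   [vowel merger]
  hovufo → hovuf   [apocope]
  hovuf → ovuf   [h-loss]
  ovuf (rule 6 does not apply)
  giving Ritasan ovuf.

ovuf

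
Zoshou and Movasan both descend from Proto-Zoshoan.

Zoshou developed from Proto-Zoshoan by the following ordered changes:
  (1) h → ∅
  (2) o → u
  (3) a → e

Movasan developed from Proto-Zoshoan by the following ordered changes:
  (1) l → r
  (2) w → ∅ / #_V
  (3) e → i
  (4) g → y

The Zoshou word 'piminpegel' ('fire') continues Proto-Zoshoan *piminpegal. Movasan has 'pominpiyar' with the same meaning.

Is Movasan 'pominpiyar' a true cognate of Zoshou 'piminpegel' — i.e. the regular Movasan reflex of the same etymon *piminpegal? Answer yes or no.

no

Derive the expected Movasan reflex of *piminpegal:
Movasan: start from *piminpegal.
  rule 1 (unconditioned shift): piminpegal → piminpegar
  rule 2: no change — piminpegar
  rule 3 (vowel merger): piminpegar → piminpigar
  rule 4 (unconditioned shift): piminpigar → piminpiyar
  ⇒ Movasan piminpiyar
The regular Movasan reflex would be 'piminpiyar', but the attested form is 'pominpiyar'. The correspondence is irregular, so they are not cognates (the Movasan form has a different source).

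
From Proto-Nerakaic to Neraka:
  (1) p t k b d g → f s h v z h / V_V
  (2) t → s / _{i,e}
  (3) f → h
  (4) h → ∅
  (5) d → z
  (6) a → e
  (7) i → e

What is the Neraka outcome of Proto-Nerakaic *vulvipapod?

Neraka: start from *vulvipapod.
  rule 1 (intervocalic lenition): vulvipapod → vulvifafod
  rule 2: no change — vulvifafod
  rule 3 (unconditioned shift): vulvifafod → vulvihahod
  rule 4 (h-loss): vulvihahod → vulviaod
  rule 5 (unconditioned shift): vulviaod → vulviaoz
  rule 6 (vowel merger): vulviaoz → vulvieoz
  rule 7 (vowel merger): vulvieoz → vulveeoz
  ⇒ Neraka vulveeoz

vulveeoz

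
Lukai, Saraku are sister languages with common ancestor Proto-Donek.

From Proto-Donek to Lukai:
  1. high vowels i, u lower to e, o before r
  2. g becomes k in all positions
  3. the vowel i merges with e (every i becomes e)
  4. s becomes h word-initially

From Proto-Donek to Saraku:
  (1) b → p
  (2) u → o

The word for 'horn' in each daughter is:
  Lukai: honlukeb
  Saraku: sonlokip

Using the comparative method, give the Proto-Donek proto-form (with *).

*sonlukib

Position 8: Lukai has b, Saraku has p. Lukai preserves b here (none of its changes turn any other segment into b), so the proto-segment is *b.
Position 5: Lukai has u, Saraku has o. Lukai preserves u here (none of its changes turn any other segment into u), so the proto-segment is *u.
This points to *sonlukib. Verify forward in each daughter:
Lukai: *sonlukib > sonlukeb > honlukeb  (by vowel merger, debuccalisation)
Saraku: start from *sonlukib.
  rule 1 (unconditioned shift): sonlukib → sonlukip
  rule 2 (vowel merger): sonlukip → sonlokip
  ⇒ Saraku sonlokip
Only *sonlukib yields all of Lukai honlukeb, Saraku sonlokip.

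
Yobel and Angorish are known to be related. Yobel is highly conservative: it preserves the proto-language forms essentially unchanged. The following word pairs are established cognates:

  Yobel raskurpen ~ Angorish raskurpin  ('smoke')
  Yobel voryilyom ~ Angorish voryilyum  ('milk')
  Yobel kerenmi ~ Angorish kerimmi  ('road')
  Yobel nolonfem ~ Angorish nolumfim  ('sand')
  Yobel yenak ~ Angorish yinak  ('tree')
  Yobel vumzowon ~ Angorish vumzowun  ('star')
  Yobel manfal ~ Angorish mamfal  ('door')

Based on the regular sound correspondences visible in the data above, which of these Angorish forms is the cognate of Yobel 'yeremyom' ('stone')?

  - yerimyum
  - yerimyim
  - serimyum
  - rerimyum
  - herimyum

yerimyum

nolonfem ~ nolumfim — Yobel e corresponds to Angorish i after a consonant, before a nasal.
voryilyom ~ voryilyum — Yobel o corresponds to Angorish u after a consonant, before a nasal.
Applying these to Yobel 'yeremyom':
  yeremyom → yerimyom   (e→i after a consonant, before a nasal)
  yerimyom → yerimyum   (o→u after a consonant, before a nasal)
So the Angorish cognate is 'yerimyum'.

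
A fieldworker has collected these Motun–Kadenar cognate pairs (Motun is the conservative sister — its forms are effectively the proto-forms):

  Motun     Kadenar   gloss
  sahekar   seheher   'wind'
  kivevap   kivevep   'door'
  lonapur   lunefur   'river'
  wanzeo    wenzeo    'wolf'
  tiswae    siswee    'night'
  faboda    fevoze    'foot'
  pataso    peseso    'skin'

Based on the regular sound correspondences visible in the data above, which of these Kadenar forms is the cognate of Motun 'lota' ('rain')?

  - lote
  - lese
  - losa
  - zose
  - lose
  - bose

pataso ~ peseso — Motun t corresponds to Kadenar s between vowels (before a back vowel).
faboda ~ fevoze — Motun a corresponds to Kadenar e word-finally.
Applying these to Motun 'lota':
  lota → losa   (t→s between vowels (before a back vowel))
  losa → lose   (a→e word-finally)
So the Kadenar cognate is 'lose'.

lose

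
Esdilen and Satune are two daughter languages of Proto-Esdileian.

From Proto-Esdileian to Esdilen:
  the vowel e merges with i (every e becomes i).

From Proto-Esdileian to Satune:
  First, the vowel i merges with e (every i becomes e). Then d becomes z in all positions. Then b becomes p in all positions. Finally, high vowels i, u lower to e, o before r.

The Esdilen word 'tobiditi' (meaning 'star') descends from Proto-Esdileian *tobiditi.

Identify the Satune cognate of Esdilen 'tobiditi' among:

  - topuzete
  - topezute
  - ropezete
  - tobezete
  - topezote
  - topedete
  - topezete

Satune: start from *tobiditi.
  rule 1 (vowel merger): tobiditi → tobedete
  rule 2 (unconditioned shift): tobedete → tobezete
  rule 3 (unconditioned shift): tobezete → topezete
  rule 4: no change — topezete
  ⇒ Satune topezete

topezete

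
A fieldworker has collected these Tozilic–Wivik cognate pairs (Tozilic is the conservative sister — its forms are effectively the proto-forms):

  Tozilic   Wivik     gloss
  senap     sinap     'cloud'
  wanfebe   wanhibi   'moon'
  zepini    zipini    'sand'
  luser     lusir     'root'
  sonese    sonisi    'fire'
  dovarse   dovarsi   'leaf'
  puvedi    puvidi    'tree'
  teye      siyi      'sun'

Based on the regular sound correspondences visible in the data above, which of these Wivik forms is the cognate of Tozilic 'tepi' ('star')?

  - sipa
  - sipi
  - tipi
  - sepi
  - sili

sipi

teye ~ siyi — Tozilic t corresponds to Wivik s word-initially before a front vowel.
zepini ~ zipini — Tozilic e corresponds to Wivik i after a consonant, before a labial obstruent.
Applying these to Tozilic 'tepi':
  tepi → sepi   (t→s word-initially before a front vowel)
  sepi → sipi   (e→i after a consonant, before a labial obstruent)
So the Wivik cognate is 'sipi'.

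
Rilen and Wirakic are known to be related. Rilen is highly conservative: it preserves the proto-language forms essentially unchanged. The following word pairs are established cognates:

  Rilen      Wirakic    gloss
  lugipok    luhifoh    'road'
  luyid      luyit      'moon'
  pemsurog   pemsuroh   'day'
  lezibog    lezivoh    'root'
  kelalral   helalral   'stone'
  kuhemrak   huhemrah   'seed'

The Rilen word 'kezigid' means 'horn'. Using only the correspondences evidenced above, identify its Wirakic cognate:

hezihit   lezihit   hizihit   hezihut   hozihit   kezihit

kelalral ~ helalral — Rilen k corresponds to Wirakic h word-initially before a front vowel.
lugipok ~ luhifoh — Rilen g corresponds to Wirakic h between vowels (before a front vowel).
luyid ~ luyit — Rilen d corresponds to Wirakic t word-finally.
Applying these to Rilen 'kezigid':
  kezigid → hezigid   (k→h word-initially before a front vowel)
  hezigid → hezihid   (g→h between vowels (before a front vowel))
  hezihid → hezihit   (d→t word-finally)
So the Wirakic cognate is 'hezihit'.

hezihit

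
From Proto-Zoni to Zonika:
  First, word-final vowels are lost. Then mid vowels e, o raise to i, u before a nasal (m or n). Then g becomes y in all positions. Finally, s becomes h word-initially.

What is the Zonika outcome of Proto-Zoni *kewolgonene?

kewolyunin

Zonika: *kewolgonene
  kewolgonene → kewolgonen   [apocope]
  kewolgonen → kewolgunin   [pre-nasal raising]
  kewolgunin → kewolyunin   [unconditioned shift]
  kewolyunin (rule 4 does not apply)
  giving Zonika kewolyunin.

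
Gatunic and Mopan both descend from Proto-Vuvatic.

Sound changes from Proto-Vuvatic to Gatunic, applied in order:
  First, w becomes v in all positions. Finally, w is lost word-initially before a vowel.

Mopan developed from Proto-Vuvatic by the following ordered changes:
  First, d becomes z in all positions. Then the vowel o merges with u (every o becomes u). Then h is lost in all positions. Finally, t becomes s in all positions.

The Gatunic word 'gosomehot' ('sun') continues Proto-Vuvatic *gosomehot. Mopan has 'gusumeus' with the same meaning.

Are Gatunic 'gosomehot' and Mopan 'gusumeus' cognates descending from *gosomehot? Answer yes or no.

yes

Derive the expected Mopan reflex of *gosomehot:
Mopan: start from *gosomehot.
  rule 1: no change — gosomehot
  rule 2 (vowel merger): gosomehot → gusumehut
  rule 3 (h-loss): gusumehut → gusumeut
  rule 4 (unconditioned shift): gusumeut → gusumeus
  ⇒ Mopan gusumeus
Mopan 'gusumeus' matches the regular reflex exactly, so the pair is cognate.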